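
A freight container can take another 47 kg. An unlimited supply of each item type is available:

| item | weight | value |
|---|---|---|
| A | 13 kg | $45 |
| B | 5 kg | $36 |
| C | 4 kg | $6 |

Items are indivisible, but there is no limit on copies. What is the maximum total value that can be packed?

$324

Best value-per-unit is B at 36/5, and filling with it alone uses weight 9×5=45. No mix of the others beats 9×36 = 324.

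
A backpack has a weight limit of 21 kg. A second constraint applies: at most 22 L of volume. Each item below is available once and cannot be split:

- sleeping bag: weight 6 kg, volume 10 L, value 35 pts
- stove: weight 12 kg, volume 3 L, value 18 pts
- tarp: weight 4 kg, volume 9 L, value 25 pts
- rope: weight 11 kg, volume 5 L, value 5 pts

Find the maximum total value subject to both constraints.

Feasible sets respecting both limits:
- sleeping bag+tarp: weight 10, volume 19, value 60
- sleeping bag+stove: weight 18, volume 13, value 53
- stove+tarp: weight 16, volume 12, value 43
Best: 60 pts.

60 pts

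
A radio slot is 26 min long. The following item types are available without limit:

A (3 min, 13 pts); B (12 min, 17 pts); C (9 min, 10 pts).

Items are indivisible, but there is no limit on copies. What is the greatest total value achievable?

104 pts

Best value-per-unit is A at 13/3, and filling with it alone uses duration 8×3=24. No mix of the others beats 8×13 = 104.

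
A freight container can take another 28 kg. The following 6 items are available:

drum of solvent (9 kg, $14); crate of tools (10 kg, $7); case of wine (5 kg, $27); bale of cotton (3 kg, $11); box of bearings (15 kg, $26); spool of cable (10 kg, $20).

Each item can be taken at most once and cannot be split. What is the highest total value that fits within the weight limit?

Check high-value combinations within 28 kg:
- drum of solvent+case of wine+bale of cotton+spool of cable: weight 9+5+3+10=27, value 14+27+11+20=72
- crate of tools+case of wine+bale of cotton+spool of cable: weight 10+5+3+10=28, value 7+27+11+20=65
- case of wine+bale of cotton+box of bearings: weight 5+3+15=23, value 27+11+26=64
- drum of solvent+case of wine+spool of cable: weight 9+5+10=24, value 14+27+20=61
- drum of solvent+crate of tools+case of wine+bale of cotton: weight 9+10+5+3=27, value 14+7+27+11=59
Best: $72.

$72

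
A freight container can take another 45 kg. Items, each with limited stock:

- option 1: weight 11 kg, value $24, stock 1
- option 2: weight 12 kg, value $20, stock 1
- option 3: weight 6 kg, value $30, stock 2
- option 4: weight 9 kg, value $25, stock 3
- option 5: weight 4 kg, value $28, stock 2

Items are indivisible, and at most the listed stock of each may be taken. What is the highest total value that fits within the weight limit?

$166

Top feasible selections:
- 2×option 3 + 2×option 4 + 2×option 5: weight 38, value 166
- 1×option 1 + 2×option 3 + 1×option 4 + 2×option 5: weight 40, value 165
Best: $166.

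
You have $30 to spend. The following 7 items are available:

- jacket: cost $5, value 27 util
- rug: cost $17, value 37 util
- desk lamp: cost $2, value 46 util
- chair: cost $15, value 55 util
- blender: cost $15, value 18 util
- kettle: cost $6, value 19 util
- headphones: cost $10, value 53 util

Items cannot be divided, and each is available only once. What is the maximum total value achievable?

This is a 0/1 knapsack; check combinations near the capacity.
- desk lamp+chair+headphones: cost 2+15+10=27, value 46+55+53=154
- jacket+desk lamp+chair+kettle: cost 5+2+15+6=28, value 27+46+55+19=147
- jacket+desk lamp+kettle+headphones: cost 5+2+6+10=23, value 27+46+19+53=145
- rug+desk lamp+headphones: cost 17+2+10=29, value 37+46+53=136
Best: 154 util.

154 util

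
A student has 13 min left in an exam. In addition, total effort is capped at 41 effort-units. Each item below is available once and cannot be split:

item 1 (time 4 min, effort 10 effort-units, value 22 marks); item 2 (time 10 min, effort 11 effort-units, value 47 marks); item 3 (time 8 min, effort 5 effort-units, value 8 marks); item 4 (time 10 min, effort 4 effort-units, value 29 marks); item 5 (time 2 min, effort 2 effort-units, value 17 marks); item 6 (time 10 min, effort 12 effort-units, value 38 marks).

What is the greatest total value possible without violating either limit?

64 marks

Feasible sets respecting both limits:
- item 2+item 5: time 12, effort 13, value 64
- item 5+item 6: time 12, effort 14, value 55
- item 2: time 10, effort 11, value 47
- item 4+item 5: time 12, effort 6, value 46
Best: 64 marks.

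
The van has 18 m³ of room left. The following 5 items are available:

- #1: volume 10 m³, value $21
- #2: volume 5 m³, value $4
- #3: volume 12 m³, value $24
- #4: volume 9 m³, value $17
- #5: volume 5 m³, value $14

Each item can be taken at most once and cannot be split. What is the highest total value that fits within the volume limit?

$38

Check high-value combinations within 18 m³:
- #3+#5: volume 12+5=17, value 24+14=38
- #1+#5: volume 10+5=15, value 21+14=35
- #4+#5: volume 9+5=14, value 17+14=31
- #2+#3: volume 5+12=17, value 4+24=28
Best: $38.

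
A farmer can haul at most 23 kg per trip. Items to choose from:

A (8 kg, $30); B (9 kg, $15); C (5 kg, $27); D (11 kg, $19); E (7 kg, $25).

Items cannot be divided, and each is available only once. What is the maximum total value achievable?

$82

Check high-value combinations within 23 kg:
- A+C+E: weight 8+5+7=20, value 30+27+25=82
- A+B+C: weight 8+9+5=22, value 30+15+27=72
- C+D+E: weight 5+11+7=23, value 27+19+25=71
- B+C+E: weight 9+5+7=21, value 15+27+25=67
- A+C: weight 8+5=13, value 30+27=57
Best: $82.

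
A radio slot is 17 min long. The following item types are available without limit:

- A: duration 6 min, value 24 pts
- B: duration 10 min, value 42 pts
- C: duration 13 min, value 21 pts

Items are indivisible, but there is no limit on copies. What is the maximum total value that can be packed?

Best value-per-unit is B at 42/10; filling with it alone gives 1×42 = 42.
Optimal mix: 1×A + 1×B → duration 16, value 66.

66 pts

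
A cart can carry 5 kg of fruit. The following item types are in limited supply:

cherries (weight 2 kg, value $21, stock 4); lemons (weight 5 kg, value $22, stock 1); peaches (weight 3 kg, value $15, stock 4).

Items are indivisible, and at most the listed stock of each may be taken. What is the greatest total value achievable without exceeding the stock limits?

$42

Top feasible selections:
- 2×cherries: weight 4, value 42
- 1×cherries + 1×peaches: weight 5, value 36
- 1×lemons: weight 5, value 22
Best: $42.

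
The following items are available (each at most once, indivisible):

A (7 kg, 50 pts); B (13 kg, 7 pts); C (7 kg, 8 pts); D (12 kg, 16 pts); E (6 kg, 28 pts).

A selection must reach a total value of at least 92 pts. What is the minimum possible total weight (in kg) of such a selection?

25

Subsets with value ≥ 92, sorted by total weight:
- A+D+E: weight 25, value 94
- A+C+D+E: weight 32, value 102
Minimum weight: 25 kg.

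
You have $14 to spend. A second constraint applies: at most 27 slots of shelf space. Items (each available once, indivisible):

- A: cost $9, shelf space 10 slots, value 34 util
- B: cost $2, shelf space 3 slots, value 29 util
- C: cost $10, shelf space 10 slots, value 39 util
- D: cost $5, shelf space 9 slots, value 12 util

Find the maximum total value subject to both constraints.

68 util

Feasible sets respecting both limits:
- B+C: cost 12, shelf space 13, value 68
- A+B: cost 11, shelf space 13, value 63
- A+D: cost 14, shelf space 19, value 46
- B+D: cost 7, shelf space 12, value 41
Best: 68 util.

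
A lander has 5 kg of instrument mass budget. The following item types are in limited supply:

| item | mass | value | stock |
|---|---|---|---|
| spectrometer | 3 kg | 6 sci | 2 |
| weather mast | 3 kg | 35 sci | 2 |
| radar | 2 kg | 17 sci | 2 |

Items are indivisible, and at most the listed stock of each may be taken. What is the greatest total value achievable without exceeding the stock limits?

Best selections within mass 5 and stock limits:
- 1×weather mast + 1×radar: mass 5, value 52
- 1×weather mast: mass 3, value 35
Best: 52 sci.

52 sci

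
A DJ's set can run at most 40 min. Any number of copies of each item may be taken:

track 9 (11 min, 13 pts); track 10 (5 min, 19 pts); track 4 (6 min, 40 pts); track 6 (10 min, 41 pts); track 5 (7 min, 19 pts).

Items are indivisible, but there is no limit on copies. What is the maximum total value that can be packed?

Best value-per-unit is track 4 at 40/6; filling with it alone gives 6×40 = 240.
Optimal mix: 5×track 4 + 1×track 6 → duration 40, value 241.

241 pts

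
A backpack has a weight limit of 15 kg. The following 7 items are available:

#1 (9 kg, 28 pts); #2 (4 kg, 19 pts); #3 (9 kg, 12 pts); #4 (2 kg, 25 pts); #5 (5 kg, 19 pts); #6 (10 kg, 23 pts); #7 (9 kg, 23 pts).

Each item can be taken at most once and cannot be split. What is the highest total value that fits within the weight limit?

72 pts

This is a 0/1 knapsack; check combinations near the capacity.
- #1+#2+#4: weight 9+4+2=15, value 28+19+25=72
- #2+#4+#7: weight 4+2+9=15, value 19+25+23=67
- #2+#4+#5: weight 4+2+5=11, value 19+25+19=63
- #2+#3+#4: weight 4+9+2=15, value 19+12+25=56
- #1+#4: weight 9+2=11, value 28+25=53
Best: 72 pts.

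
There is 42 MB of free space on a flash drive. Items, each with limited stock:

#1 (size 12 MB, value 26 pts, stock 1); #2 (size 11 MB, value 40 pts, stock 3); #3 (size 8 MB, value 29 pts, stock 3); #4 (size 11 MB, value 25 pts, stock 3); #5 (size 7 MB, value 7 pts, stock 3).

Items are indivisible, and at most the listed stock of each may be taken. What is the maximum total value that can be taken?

149 pts

Top feasible selections:
- 3×#2 + 1×#3: size 41, value 149
- 2×#2 + 2×#3: size 38, value 138
- 1×#1 + 2×#2 + 1×#3: size 42, value 135
Best: 149 pts.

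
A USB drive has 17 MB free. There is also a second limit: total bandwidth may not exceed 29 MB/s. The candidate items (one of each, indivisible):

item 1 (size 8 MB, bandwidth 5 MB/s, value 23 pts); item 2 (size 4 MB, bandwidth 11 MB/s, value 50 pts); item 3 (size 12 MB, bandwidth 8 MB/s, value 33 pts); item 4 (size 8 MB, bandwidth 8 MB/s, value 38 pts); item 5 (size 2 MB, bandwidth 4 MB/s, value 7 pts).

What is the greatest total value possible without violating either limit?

Feasible sets respecting both limits:
- item 2+item 4+item 5: size 14, bandwidth 23, value 95
- item 2+item 4: size 12, bandwidth 19, value 88
- item 2+item 3: size 16, bandwidth 19, value 83
Best: 95 pts.

95 pts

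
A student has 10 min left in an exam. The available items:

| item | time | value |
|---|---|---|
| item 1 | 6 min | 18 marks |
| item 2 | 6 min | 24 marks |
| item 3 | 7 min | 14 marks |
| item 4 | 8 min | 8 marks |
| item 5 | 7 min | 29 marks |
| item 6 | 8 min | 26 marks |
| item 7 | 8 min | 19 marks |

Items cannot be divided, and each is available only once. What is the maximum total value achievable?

29 marks

This is a 0/1 knapsack; check combinations near the capacity.
- item 5: time 7, value 29
- item 6: time 8, value 26
- item 2: time 6, value 24
- item 7: time 8, value 19
- item 1: time 6, value 18
Best: 29 marks.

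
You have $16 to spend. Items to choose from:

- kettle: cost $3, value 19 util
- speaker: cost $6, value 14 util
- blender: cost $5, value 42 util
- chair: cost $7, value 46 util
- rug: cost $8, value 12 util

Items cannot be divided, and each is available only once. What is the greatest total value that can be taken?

107 util

Check high-value combinations within $16:
- kettle+blender+chair: cost 3+5+7=15, value 19+42+46=107
- blender+chair: cost 5+7=12, value 42+46=88
- kettle+speaker+chair: cost 3+6+7=16, value 19+14+46=79
- kettle+speaker+blender: cost 3+6+5=14, value 19+14+42=75
Best: 107 util.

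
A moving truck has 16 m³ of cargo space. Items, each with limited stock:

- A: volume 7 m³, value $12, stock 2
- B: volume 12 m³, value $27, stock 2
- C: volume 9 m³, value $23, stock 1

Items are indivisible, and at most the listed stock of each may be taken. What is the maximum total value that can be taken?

$35

Best selections within volume 16 and stock limits:
- 1×A + 1×C: volume 16, value 35
- 1×B: volume 12, value 27
- 2×A: volume 14, value 24
- 1×C: volume 9, value 23
Best: $35.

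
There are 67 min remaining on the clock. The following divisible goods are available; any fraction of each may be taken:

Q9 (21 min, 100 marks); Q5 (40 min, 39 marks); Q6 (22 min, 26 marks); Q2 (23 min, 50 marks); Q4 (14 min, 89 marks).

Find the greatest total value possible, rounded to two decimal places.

Take in order of value per unit:
- Q4 (89/14 per unit): all 14 → value 89, running total 89.00
- Q9 (100/21 per unit): all 21 → value 100, running total 189.00
- Q2 (50/23 per unit): all 23 → value 50, running total 239.00
- Q6 (26/22 per unit): 9 of 22 → value 9×26/22 = 10.6364, running total 249.64
Total 249.64.

249.64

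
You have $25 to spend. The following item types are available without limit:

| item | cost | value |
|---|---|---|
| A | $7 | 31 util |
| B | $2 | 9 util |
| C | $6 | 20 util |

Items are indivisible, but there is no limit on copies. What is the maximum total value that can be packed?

Best value-per-unit is B at 9/2; filling with it alone gives 12×9 = 108.
Optimal mix: 1×A + 9×B → cost 25, value 112.

112 util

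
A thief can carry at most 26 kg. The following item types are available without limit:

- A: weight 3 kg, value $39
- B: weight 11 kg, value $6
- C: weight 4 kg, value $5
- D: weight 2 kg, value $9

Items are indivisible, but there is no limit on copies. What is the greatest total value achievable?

Best value-per-unit is A at 39/3; filling with it alone gives 8×39 = 312.
Optimal mix: 8×A + 1×D → weight 26, value 321.

$321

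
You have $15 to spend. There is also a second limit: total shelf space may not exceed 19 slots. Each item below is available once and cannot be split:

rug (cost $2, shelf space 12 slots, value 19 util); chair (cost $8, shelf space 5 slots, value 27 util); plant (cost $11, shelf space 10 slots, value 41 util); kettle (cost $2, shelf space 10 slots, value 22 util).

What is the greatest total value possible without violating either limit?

Feasible sets respecting both limits:
- chair+kettle: cost 10, shelf space 15, value 49
- rug+chair: cost 10, shelf space 17, value 46
- plant: cost 11, shelf space 10, value 41
Best: 49 util.

49 util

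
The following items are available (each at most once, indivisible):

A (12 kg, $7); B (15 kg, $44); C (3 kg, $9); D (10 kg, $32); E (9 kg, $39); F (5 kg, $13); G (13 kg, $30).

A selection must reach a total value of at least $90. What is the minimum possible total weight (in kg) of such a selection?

27

Subsets with value ≥ 90, sorted by total weight:
- C+D+E+F: weight 27, value 93
- B+C+E: weight 27, value 92
- B+E+F: weight 29, value 96
- C+E+F+G: weight 30, value 91
Minimum weight: 27 kg.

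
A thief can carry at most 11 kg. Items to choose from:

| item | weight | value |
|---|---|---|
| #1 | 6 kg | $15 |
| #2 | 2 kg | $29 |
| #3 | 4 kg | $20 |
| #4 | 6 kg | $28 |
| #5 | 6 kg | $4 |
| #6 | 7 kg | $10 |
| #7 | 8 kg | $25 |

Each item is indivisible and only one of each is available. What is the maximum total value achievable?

$57

Check high-value combinations within 11 kg:
- #2+#4: weight 2+6=8, value 29+28=57
- #2+#7: weight 2+8=10, value 29+25=54
- #2+#3: weight 2+4=6, value 29+20=49
- #3+#4: weight 4+6=10, value 20+28=48
- #1+#2: weight 6+2=8, value 15+29=44
Best: $57.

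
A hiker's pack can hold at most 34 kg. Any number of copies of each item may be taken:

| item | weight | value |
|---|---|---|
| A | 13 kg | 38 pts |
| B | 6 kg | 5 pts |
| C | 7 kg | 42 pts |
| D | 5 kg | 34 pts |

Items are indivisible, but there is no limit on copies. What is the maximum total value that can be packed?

220 pts

Best value-per-unit is D at 34/5; filling with it alone gives 6×34 = 204.
Optimal mix: 2×C + 4×D → weight 34, value 220.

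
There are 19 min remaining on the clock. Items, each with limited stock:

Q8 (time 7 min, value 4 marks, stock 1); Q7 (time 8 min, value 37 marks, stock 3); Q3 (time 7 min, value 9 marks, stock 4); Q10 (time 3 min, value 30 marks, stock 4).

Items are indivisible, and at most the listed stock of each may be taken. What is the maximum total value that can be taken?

129 marks

Top feasible selections:
- 1×Q3 + 4×Q10: time 19, value 129
- 1×Q7 + 3×Q10: time 17, value 127
- 1×Q8 + 4×Q10: time 19, value 124
- 4×Q10: time 12, value 120
Best: 129 marks.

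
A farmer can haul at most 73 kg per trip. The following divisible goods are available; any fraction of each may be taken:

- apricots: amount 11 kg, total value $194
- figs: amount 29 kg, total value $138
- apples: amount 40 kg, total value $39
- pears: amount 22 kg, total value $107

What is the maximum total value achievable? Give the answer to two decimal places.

449.73

Take in order of value per unit:
- apricots (194/11 per unit): all 11 → value 194, running total 194.00
- pears (107/22 per unit): all 22 → value 107, running total 301.00
- figs (138/29 per unit): all 29 → value 138, running total 439.00
- apples (39/40 per unit): 11 of 40 → value 11×39/40 = 10.7250, running total 449.73
Total 449.73.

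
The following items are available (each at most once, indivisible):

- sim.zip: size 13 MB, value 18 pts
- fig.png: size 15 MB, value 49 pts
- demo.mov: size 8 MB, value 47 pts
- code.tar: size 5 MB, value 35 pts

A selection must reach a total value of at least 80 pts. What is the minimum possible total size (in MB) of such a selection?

Subsets with value ≥ 80, sorted by total size:
- demo.mov+code.tar: size 13, value 82
- fig.png+code.tar: size 20, value 84
Minimum size: 13 MB.

13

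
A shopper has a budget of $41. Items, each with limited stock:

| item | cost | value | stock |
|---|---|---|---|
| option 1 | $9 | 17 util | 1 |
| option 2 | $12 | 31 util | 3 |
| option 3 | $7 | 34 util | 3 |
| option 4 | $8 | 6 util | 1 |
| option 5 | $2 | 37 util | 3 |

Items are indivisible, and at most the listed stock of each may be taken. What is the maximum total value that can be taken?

244 util

Best selections within cost 41 and stock limits:
- 1×option 2 + 3×option 3 + 3×option 5: cost 39, value 244
- 1×option 1 + 3×option 3 + 3×option 5: cost 36, value 230
Best: 244 util.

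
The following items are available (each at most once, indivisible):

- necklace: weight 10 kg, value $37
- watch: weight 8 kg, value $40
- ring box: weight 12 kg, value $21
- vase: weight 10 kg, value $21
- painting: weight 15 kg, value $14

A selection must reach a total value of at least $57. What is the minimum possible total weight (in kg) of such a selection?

Subsets with value ≥ 57, sorted by total weight:
- necklace+watch: weight 18, value 77
- watch+vase: weight 18, value 61
Minimum weight: 18 kg.

18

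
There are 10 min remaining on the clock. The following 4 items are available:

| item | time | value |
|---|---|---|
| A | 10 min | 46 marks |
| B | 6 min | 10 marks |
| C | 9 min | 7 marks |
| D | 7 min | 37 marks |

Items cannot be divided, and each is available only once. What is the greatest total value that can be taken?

Check high-value combinations within 10 min:
- A: time 10, value 46
- D: time 7, value 37
- B: time 6, value 10
Best: 46 marks.

46 marks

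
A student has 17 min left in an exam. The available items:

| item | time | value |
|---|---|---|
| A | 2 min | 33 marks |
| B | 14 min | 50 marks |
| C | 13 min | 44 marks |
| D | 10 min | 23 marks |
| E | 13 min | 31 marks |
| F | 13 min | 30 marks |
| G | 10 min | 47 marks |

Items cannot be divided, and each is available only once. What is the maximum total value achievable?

83 marks

Check high-value combinations within 17 min:
- A+B: time 2+14=16, value 33+50=83
- A+G: time 2+10=12, value 33+47=80
- A+C: time 2+13=15, value 33+44=77
- A+E: time 2+13=15, value 33+31=64
- A+F: time 2+13=15, value 33+30=63
Best: 83 marks.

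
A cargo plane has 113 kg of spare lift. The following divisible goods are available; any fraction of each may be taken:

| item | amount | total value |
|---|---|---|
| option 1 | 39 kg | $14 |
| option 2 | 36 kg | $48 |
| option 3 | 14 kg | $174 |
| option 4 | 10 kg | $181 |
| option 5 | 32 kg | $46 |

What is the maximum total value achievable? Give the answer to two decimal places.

456.54

Take in order of value per unit:
- option 4 (181/10 per unit): all 10 → value 181, running total 181.00
- option 3 (174/14 per unit): all 14 → value 174, running total 355.00
- option 5 (46/32 per unit): all 32 → value 46, running total 401.00
- option 2 (48/36 per unit): all 36 → value 48, running total 449.00
- option 1 (14/39 per unit): 21 of 39 → value 21×14/39 = 7.5385, running total 456.54
Total 456.54.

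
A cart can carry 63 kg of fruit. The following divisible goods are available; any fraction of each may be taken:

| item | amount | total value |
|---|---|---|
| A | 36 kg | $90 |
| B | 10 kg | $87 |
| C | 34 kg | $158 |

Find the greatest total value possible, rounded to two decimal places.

292.50

Take in order of value per unit:
- B (87/10 per unit): all 10 → value 87, running total 87.00
- C (158/34 per unit): all 34 → value 158, running total 245.00
- A (90/36 per unit): 19 of 36 → value 19×90/36 = 47.5000, running total 292.50
Total 292.50.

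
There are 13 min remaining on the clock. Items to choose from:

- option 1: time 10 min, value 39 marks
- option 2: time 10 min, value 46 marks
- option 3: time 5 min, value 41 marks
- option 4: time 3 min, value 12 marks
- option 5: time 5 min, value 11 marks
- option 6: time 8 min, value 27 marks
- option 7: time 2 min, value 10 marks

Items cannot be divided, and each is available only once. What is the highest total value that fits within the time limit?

68 marks

Check high-value combinations within 13 min:
- option 3+option 6: time 5+8=13, value 41+27=68
- option 3+option 4+option 5: time 5+3+5=13, value 41+12+11=64
- option 3+option 4+option 7: time 5+3+2=10, value 41+12+10=63
- option 3+option 5+option 7: time 5+5+2=12, value 41+11+10=62
- option 2+option 4: time 10+3=13, value 46+12=58
Best: 68 marks.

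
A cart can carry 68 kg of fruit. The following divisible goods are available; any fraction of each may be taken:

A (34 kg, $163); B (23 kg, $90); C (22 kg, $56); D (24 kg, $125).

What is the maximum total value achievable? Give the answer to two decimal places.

327.13

Take in order of value per unit:
- D (125/24 per unit): all 24 → value 125, running total 125.00
- A (163/34 per unit): all 34 → value 163, running total 288.00
- B (90/23 per unit): 10 of 23 → value 10×90/23 = 39.1304, running total 327.13
Total 327.13.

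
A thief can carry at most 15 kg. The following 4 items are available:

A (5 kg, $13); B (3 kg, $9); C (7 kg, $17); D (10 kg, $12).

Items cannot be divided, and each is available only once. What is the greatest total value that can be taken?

Check high-value combinations within 15 kg:
- A+B+C: weight 5+3+7=15, value 13+9+17=39
- A+C: weight 5+7=12, value 13+17=30
- B+C: weight 3+7=10, value 9+17=26
- A+D: weight 5+10=15, value 13+12=25
- A+B: weight 5+3=8, value 13+9=22
Best: $39.

$39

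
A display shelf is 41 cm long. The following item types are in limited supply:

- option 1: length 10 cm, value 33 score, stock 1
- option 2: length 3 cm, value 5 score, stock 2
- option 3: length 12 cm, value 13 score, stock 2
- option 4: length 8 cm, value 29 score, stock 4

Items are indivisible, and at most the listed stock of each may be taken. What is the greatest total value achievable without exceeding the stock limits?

130 score

Best selections within length 41 and stock limits:
- 1×option 1 + 2×option 2 + 3×option 4: length 40, value 130
- 2×option 2 + 4×option 4: length 38, value 126
- 1×option 1 + 1×option 2 + 3×option 4: length 37, value 125
Best: 130 score.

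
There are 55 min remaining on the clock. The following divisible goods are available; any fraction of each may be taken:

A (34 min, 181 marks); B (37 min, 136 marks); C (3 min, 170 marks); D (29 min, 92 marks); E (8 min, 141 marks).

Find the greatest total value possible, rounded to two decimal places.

Take in order of value per unit:
- C (170/3 per unit): all 3 → value 170, running total 170.00
- E (141/8 per unit): all 8 → value 141, running total 311.00
- A (181/34 per unit): all 34 → value 181, running total 492.00
- B (136/37 per unit): 10 of 37 → value 10×136/37 = 36.7568, running total 528.76
Total 528.76.

528.76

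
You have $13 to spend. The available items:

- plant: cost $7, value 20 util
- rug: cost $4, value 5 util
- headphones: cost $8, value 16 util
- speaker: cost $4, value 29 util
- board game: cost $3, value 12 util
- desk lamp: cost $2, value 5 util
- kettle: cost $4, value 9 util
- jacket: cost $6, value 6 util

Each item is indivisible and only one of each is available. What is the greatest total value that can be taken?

This is a 0/1 knapsack; check combinations near the capacity.
- speaker+board game+desk lamp+kettle: cost 4+3+2+4=13, value 29+12+5+9=55
- plant+speaker+desk lamp: cost 7+4+2=13, value 20+29+5=54
- rug+speaker+board game+desk lamp: cost 4+4+3+2=13, value 5+29+12+5=51
Best: 55 util.

55 util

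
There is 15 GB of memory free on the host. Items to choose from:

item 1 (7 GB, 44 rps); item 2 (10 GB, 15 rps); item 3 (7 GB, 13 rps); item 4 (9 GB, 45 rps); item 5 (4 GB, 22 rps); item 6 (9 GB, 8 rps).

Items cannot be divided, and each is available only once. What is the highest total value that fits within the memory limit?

67 rps

Check high-value combinations within 15 GB:
- item 4+item 5: memory 9+4=13, value 45+22=67
- item 1+item 5: memory 7+4=11, value 44+22=66
- item 1+item 3: memory 7+7=14, value 44+13=57
Best: 67 rps.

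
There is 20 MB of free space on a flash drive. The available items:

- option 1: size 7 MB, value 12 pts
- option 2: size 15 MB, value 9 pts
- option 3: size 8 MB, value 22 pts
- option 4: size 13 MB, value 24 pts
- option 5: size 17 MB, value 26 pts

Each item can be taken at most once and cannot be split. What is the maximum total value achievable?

Check high-value combinations within 20 MB:
- option 1+option 4: size 7+13=20, value 12+24=36
- option 1+option 3: size 7+8=15, value 12+22=34
- option 5: size 17, value 26
- option 4: size 13, value 24
Best: 36 pts.

36 pts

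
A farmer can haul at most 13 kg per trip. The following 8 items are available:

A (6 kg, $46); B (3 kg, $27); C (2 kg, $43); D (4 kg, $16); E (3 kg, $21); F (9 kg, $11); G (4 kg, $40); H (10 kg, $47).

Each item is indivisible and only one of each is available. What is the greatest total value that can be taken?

$131

Check high-value combinations within 13 kg:
- B+C+E+G: weight 3+2+3+4=12, value 27+43+21+40=131
- A+C+G: weight 6+2+4=12, value 46+43+40=129
- B+C+D+G: weight 3+2+4+4=13, value 27+43+16+40=126
Best: $131.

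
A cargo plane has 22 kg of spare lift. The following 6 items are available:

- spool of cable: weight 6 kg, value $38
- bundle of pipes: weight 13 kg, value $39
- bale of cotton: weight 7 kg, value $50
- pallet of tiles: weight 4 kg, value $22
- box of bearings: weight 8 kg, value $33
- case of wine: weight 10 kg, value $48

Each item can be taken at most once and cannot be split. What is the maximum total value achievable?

$121

This is a 0/1 knapsack; check combinations near the capacity.
- spool of cable+bale of cotton+box of bearings: weight 6+7+8=21, value 38+50+33=121
- bale of cotton+pallet of tiles+case of wine: weight 7+4+10=21, value 50+22+48=120
- spool of cable+bale of cotton+pallet of tiles: weight 6+7+4=17, value 38+50+22=110
- spool of cable+pallet of tiles+case of wine: weight 6+4+10=20, value 38+22+48=108
Best: $121.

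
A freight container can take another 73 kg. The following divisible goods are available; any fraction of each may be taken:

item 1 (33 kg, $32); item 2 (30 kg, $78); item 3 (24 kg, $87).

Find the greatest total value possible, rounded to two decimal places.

Take in order of value per unit:
- item 3 (87/24 per unit): all 24 → value 87, running total 87.00
- item 2 (78/30 per unit): all 30 → value 78, running total 165.00
- item 1 (32/33 per unit): 19 of 33 → value 19×32/33 = 18.4242, running total 183.42
Total 183.42.

183.42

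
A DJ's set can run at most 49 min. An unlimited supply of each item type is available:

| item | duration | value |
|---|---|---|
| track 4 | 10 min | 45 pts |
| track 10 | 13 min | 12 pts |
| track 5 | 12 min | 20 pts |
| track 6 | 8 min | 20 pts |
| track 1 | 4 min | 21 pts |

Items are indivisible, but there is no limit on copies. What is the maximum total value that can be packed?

Best value-per-unit is track 1 at 21/4, and filling with it alone uses duration 12×4=48. No mix of the others beats 12×21 = 252.

252 pts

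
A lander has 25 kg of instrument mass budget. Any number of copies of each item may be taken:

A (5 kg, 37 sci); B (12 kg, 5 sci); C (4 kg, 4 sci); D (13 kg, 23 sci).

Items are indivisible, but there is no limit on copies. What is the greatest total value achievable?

185 sci

Best value-per-unit is A at 37/5, and filling with it alone uses mass 5×5=25. No mix of the others beats 5×37 = 185.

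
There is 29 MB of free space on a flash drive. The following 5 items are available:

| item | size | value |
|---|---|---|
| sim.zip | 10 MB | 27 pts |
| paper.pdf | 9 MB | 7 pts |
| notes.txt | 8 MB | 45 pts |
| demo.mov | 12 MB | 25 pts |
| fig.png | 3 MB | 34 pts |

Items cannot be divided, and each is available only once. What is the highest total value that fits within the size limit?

106 pts

Check high-value combinations within 29 MB:
- sim.zip+notes.txt+fig.png: size 10+8+3=21, value 27+45+34=106
- notes.txt+demo.mov+fig.png: size 8+12+3=23, value 45+25+34=104
- paper.pdf+notes.txt+fig.png: size 9+8+3=20, value 7+45+34=86
- sim.zip+demo.mov+fig.png: size 10+12+3=25, value 27+25+34=86
- notes.txt+fig.png: size 8+3=11, value 45+34=79
Best: 106 pts.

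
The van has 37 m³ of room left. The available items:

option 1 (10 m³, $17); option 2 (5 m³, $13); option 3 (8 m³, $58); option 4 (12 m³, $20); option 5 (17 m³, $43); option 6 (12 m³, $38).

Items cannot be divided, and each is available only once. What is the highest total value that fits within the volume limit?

Check high-value combinations within 37 m³:
- option 3+option 5+option 6: volume 8+17+12=37, value 58+43+38=139
- option 2+option 3+option 4+option 6: volume 5+8+12+12=37, value 13+58+20+38=129
- option 1+option 2+option 3+option 6: volume 10+5+8+12=35, value 17+13+58+38=126
- option 3+option 4+option 5: volume 8+12+17=37, value 58+20+43=121
- option 1+option 3+option 5: volume 10+8+17=35, value 17+58+43=118
Best: $139.

$139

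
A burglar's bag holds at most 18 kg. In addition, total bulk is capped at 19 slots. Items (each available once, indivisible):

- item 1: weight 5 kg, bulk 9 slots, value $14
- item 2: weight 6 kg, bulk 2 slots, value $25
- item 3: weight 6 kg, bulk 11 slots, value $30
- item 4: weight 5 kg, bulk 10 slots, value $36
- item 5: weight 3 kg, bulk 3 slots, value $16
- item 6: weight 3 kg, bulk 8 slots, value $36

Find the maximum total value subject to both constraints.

$77

Feasible sets respecting both limits:
- item 2+item 4+item 5: weight 14, bulk 15, value 77
- item 2+item 5+item 6: weight 12, bulk 13, value 77
- item 1+item 2+item 6: weight 14, bulk 19, value 75
Best: $77.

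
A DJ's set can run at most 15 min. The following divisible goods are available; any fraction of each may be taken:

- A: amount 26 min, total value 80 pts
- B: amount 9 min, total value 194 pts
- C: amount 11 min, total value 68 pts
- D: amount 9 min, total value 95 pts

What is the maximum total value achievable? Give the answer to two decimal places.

Take in order of value per unit:
- B (194/9 per unit): all 9 → value 194, running total 194.00
- D (95/9 per unit): 6 of 9 → value 6×95/9 = 63.3333, running total 257.33
Total 257.33.

257.33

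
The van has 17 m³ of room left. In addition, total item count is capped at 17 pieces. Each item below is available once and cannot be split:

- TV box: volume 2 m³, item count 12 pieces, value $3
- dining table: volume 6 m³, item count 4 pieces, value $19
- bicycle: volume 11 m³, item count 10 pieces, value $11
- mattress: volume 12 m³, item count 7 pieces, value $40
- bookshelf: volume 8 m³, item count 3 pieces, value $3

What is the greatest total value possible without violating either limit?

Feasible sets respecting both limits:
- mattress: volume 12, item count 7, value 40
- dining table+bicycle: volume 17, item count 14, value 30
- TV box+dining table: volume 8, item count 16, value 22
Best: $40.

$40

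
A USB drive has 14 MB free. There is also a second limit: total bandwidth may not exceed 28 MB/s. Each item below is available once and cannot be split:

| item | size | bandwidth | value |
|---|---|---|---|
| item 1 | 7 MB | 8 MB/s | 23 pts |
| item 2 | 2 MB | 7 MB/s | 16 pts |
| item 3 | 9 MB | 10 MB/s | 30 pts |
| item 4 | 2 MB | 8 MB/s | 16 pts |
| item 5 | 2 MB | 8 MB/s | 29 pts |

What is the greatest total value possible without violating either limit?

Feasible sets respecting both limits:
- item 2+item 3+item 5: size 13, bandwidth 25, value 75
- item 3+item 4+item 5: size 13, bandwidth 26, value 75
- item 1+item 2+item 5: size 11, bandwidth 23, value 68
- item 1+item 4+item 5: size 11, bandwidth 24, value 68
Best: 75 pts.

75 pts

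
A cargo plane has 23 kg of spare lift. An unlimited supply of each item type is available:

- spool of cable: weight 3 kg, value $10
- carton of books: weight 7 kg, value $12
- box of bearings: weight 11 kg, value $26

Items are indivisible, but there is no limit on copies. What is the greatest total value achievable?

Best value-per-unit is spool of cable at 10/3, and filling with it alone uses weight 7×3=21. No mix of the others beats 7×10 = 70.

$70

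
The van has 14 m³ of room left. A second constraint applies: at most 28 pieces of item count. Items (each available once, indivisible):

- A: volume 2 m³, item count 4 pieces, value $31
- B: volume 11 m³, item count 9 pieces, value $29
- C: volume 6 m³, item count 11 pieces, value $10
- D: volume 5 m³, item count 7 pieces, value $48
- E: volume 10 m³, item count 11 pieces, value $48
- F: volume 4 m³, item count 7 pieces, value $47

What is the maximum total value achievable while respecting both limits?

$126

Feasible sets respecting both limits:
- A+D+F: volume 11, item count 18, value 126
- D+F: volume 9, item count 14, value 95
- E+F: volume 14, item count 18, value 95
Best: $126.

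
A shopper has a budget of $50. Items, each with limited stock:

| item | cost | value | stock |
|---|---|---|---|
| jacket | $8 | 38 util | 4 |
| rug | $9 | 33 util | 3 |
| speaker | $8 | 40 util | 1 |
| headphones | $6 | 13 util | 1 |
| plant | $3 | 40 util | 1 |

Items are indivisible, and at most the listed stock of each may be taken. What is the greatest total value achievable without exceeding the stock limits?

Top feasible selections:
- 4×jacket + 1×speaker + 1×headphones + 1×plant: cost 49, value 245
- 3×jacket + 1×rug + 1×speaker + 1×headphones + 1×plant: cost 50, value 240
- 4×jacket + 1×rug + 1×headphones + 1×plant: cost 50, value 238
Best: 245 util.

245 util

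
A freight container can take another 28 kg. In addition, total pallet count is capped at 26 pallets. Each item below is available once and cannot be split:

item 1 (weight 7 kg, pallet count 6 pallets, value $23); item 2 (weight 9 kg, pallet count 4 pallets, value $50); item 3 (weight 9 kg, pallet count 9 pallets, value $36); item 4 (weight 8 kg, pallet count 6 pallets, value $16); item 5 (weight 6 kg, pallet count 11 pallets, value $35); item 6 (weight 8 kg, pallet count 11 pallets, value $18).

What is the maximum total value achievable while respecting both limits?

$121

Feasible sets respecting both limits:
- item 2+item 3+item 5: weight 24, pallet count 24, value 121
- item 1+item 2+item 3: weight 25, pallet count 19, value 109
- item 1+item 2+item 5: weight 22, pallet count 21, value 108
Best: $121.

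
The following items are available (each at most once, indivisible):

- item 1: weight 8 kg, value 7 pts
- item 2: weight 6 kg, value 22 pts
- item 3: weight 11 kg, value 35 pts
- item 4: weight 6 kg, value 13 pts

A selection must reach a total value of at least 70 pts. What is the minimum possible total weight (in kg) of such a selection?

Subsets with value ≥ 70, sorted by total weight:
- item 2+item 3+item 4: weight 23, value 70
- item 1+item 2+item 3+item 4: weight 31, value 77
Minimum weight: 23 kg.

23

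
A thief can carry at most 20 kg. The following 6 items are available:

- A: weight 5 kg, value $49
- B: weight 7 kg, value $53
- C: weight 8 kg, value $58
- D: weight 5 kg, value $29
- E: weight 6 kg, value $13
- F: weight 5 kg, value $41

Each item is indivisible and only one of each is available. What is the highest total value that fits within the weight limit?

Check high-value combinations within 20 kg:
- A+B+C: weight 5+7+8=20, value 49+53+58=160
- B+C+F: weight 7+8+5=20, value 53+58+41=152
- A+C+F: weight 5+8+5=18, value 49+58+41=148
- A+B+F: weight 5+7+5=17, value 49+53+41=143
Best: $160.

$160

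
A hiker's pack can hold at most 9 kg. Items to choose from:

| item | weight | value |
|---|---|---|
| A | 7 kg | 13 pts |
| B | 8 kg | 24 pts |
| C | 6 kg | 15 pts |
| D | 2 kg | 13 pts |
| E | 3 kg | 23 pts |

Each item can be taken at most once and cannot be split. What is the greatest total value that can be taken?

38 pts

Check high-value combinations within 9 kg:
- C+E: weight 6+3=9, value 15+23=38
- D+E: weight 2+3=5, value 13+23=36
- C+D: weight 6+2=8, value 15+13=28
Best: 38 pts.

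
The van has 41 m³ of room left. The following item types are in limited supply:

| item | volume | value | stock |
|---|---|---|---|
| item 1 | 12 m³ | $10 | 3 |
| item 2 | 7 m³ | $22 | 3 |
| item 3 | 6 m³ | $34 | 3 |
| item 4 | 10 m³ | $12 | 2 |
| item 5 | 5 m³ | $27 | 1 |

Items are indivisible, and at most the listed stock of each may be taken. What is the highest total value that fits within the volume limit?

Best selections within volume 41 and stock limits:
- 2×item 2 + 3×item 3 + 1×item 5: volume 37, value 173
- 3×item 2 + 3×item 3: volume 39, value 168
Best: $173.

$173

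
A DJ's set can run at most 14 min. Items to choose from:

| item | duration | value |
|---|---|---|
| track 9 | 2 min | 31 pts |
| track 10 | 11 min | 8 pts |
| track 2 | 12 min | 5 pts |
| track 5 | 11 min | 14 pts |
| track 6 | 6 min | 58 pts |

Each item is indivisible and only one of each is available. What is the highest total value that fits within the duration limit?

89 pts

This is a 0/1 knapsack; check combinations near the capacity.
- track 9+track 6: duration 2+6=8, value 31+58=89
- track 6: duration 6, value 58
- track 9+track 5: duration 2+11=13, value 31+14=45
- track 9+track 10: duration 2+11=13, value 31+8=39
Best: 89 pts.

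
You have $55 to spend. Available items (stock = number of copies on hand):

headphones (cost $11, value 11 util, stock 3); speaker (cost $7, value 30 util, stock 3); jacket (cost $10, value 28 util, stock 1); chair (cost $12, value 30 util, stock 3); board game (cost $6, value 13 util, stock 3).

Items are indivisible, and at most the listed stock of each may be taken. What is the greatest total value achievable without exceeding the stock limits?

178 util

Best selections within cost 55 and stock limits:
- 3×speaker + 1×jacket + 2×chair: cost 55, value 178
- 3×speaker + 1×jacket + 1×chair + 2×board game: cost 55, value 174
- 3×speaker + 2×chair + 1×board game: cost 51, value 163
- 3×speaker + 1×jacket + 1×chair + 1×board game: cost 49, value 161
Best: 178 util.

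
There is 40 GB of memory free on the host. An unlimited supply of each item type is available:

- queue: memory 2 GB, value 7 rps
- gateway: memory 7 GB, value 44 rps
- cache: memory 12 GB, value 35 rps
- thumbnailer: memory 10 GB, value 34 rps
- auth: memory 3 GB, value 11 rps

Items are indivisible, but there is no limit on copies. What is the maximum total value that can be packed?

Best value-per-unit is gateway at 44/7; filling with it alone gives 5×44 = 220.
Optimal mix: 1×queue + 5×gateway + 1×auth → memory 40, value 238.

238 rps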